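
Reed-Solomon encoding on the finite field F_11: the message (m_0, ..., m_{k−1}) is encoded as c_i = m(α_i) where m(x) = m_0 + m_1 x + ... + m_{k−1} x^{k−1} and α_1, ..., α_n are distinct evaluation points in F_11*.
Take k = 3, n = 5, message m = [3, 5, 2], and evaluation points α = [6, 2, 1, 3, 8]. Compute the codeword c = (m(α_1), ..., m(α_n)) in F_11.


c = [6, 10, 10, 3, 6]

Message polynomial: m(x) = 3 + 5·x + 2·x^2 (mod 11).
For each evaluation point α_i, compute m(α_i) mod 11:
  α_1 = 6: Horner steps 2 → 6 → 6, so m(6) = 6.
  α_2 = 2: Horner steps 2 → 9 → 10, so m(2) = 10.
  α_3 = 1: Horner steps 2 → 7 → 10, so m(1) = 10.
  α_4 = 3: Horner steps 2 → 0 → 3, so m(3) = 3.
  α_5 = 8: Horner steps 2 → 10 → 6, so m(8) = 6.
Codeword c = [6, 10, 10, 3, 6] ∈ F_11^5.


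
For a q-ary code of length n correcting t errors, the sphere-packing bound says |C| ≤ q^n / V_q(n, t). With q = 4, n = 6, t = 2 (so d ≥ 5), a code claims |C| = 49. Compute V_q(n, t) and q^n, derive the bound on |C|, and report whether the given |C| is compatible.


V_q(n, t) = 154, q^n = 4096, Hamming bound = 26, |C| = 49 > bound (violated).

Step 1: Compute V_q(n, t) = Σ_{j=0}^2 C(n, j) (q−1)^j.
  j = 0: C(6,0)·(3)^0 = 1·1 = 1.
  j = 1: C(6,1)·(3)^1 = 6·3 = 18.
  j = 2: C(6,2)·(3)^2 = 15·9 = 135.
  V_q(n, t) = 1 + 18 + 135 = 154.
Step 2: q^n = 4^6 = 4096.
Step 3: Hamming bound ⌊q^n / V_q(n,t)⌋ = ⌊4096/154⌋ = 26.
Step 4: Compare |C| = 49 to 26: violated.
The claimed |C| lies above the Hamming bound, so no 4-ary code of length 6 with d ≥ 5 can have 49 codewords.


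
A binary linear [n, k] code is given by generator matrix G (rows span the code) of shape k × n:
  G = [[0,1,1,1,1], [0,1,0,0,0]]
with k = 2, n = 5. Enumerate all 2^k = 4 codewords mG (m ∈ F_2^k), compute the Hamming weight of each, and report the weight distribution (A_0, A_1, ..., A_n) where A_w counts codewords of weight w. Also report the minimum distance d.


Weight distribution: A_0 = 1, A_1 = 1, A_3 = 1, A_4 = 1. Minimum distance d = 1.

Enumerate all 2^2 = 4 messages m ∈ F_2^2.
For each, compute codeword c = mG in F_2^5, then tally its weight.
  m = 00 → c = 00000, weight = 0.
  m = 10 → c = 01111, weight = 4.
  m = 01 → c = 01000, weight = 1.
  m = 11 → c = 00111, weight = 3.
Tally weights:
  weight 0: 1 codewords.
  weight 1: 1 codewords.
  weight 3: 1 codewords.
  weight 4: 1 codewords.
Minimum distance d = smallest w > 0 with A_w > 0 = 1.
Sanity: Σ A_w = 4 = 2^2 = 4 ✓.


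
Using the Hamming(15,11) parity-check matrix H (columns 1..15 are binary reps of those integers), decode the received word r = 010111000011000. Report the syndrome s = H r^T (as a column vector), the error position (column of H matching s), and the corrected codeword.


s = (0, 0, 1, 0)^T, error position = 2, corrected codeword c = 000111000011000

Compute s = H r^T mod 2 one row at a time:
  s_1 = 0 + 0 + 0 + 1 + 1 + 0 + 0 + 0 = 2 ≡ 0 (mod 2).
  s_2 = 1 + 1 + 1 + 0 + 1 + 0 + 0 + 0 = 4 ≡ 0 (mod 2).
  s_3 = 1 + 0 + 1 + 0 + 0 + 1 + 0 + 0 = 3 ≡ 1 (mod 2).
  s_4 = 0 + 0 + 1 + 0 + 0 + 1 + 0 + 0 = 2 ≡ 0 (mod 2).
s = (0, 0, 1, 0)^T — this equals column 2 of H (binary 0010), so error is at position 2.
Correct: flip bit 2 of r = 010111000011000 to get c = 000111000011000.


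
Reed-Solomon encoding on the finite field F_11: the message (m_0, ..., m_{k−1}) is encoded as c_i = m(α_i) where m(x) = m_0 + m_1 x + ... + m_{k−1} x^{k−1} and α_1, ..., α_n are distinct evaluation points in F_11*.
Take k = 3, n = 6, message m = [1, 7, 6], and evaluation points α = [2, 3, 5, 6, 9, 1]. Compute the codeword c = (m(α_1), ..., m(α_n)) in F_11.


c = [6, 10, 10, 6, 0, 3]

Message polynomial: m(x) = 1 + 7·x + 6·x^2 (mod 11).
For each evaluation point α_i, compute m(α_i) mod 11:
  α_1 = 2: Horner steps 6 → 8 → 6, so m(2) = 6.
  α_2 = 3: Horner steps 6 → 3 → 10, so m(3) = 10.
  α_3 = 5: Horner steps 6 → 4 → 10, so m(5) = 10.
  α_4 = 6: Horner steps 6 → 10 → 6, so m(6) = 6.
  α_5 = 9: Horner steps 6 → 6 → 0, so m(9) = 0.
  α_6 = 1: Horner steps 6 → 2 → 3, so m(1) = 3.
Codeword c = [6, 10, 10, 6, 0, 3] ∈ F_11^6.


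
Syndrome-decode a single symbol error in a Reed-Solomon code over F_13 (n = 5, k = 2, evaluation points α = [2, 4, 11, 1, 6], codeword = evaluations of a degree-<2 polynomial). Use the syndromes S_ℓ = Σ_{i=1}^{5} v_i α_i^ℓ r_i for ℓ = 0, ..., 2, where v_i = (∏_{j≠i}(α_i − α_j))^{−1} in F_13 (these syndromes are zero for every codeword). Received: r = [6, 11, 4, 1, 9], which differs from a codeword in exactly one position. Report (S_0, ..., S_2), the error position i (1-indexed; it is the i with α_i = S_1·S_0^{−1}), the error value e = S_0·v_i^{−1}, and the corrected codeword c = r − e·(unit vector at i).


S = (1, 2, 4), error at position 1, error magnitude e = 6, c = [0, 11, 4, 1, 9].

Step 1: column multipliers v_i = (∏_{j≠i}(α_i − α_j))^{−1} mod 13.
  i = 1 (α = 2): (2−4)(2−11)(2−1)(2−6) = (−2)·(−9)·1·(−4) = −72 ≡ 6, so v_1 = 6^{−1} = 11 (mod 13).
  i = 2 (α = 4): (4−2)(4−11)(4−1)(4−6) = 2·(−7)·3·(−2) = 84 ≡ 6, so v_2 = 6^{−1} = 11 (mod 13).
  i = 3 (α = 11): (11−2)(11−4)(11−1)(11−6) = 9·7·10·5 = 3150 ≡ 4, so v_3 = 4^{−1} = 10 (mod 13).
  i = 4 (α = 1): (1−2)(1−4)(1−11)(1−6) = (−1)·(−3)·(−10)·(−5) = 150 ≡ 7, so v_4 = 7^{−1} = 2 (mod 13).
  i = 5 (α = 6): (6−2)(6−4)(6−11)(6−1) = 4·2·(−5)·5 = −200 ≡ 8, so v_5 = 8^{−1} = 5 (mod 13).
  v = [11, 11, 10, 2, 5].
Step 2: syndromes of r = [6, 11, 4, 1, 9] (all sums mod 13).
  S_0 = Σ v_i r_i = 11·6 + 11·11 + 10·4 + 2·1 + 5·9 = 274 ≡ 1.
  S_1 = Σ v_i α_i r_i = 11·2·6 + 11·4·11 + 10·11·4 + 2·1·1 + 5·6·9 = 1328 ≡ 2.
  α_i^2 mod 13 = [4, 3, 4, 1, 10].
  S_2 = Σ v_i α_i^2 r_i = 11·4·6 + 11·3·11 + 10·4·4 + 2·1·1 + 5·10·9 = 1239 ≡ 4.
  S = (1, 2, 4) ≠ 0, so r is not a codeword (an error is present).
Step 3: locate the error. For a single error e at position i, S_ℓ = v_i·e·α_i^ℓ, so α_err = S_1/S_0.
  S_0^{−1} = 1^{−1} = 1 (mod 13), so α_err = 2·1 = 2 ≡ 2 = α_1. Error position i = 1.
  Consistency check: S_2/S_1 = 4·7 = 28 ≡ 2 = α_err ✓ (single-error assumption holds).
Step 4: error magnitude e = S_0/v_1 = S_0·∏_{j≠1}(α_1 − α_j) = 1·6 = 6 ≡ 6 (mod 13).
Step 5: correct position 1: c_1 = r_1 − e = 6 − 6 ≡ 0 (mod 13). Hence c = [0, 11, 4, 1, 9].
  Check: interpolating c through the α_i gives m(x) = 2 + 12·x (degree < 2) with m(α_i) = c_i for every i, so c is indeed a codeword.


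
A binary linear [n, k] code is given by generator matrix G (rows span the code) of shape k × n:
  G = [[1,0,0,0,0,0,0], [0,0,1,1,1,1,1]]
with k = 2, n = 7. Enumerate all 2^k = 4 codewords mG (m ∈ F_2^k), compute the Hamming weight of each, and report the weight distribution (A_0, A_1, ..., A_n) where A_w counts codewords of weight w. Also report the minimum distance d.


Weight distribution: A_0 = 1, A_1 = 1, A_5 = 1, A_6 = 1. Minimum distance d = 1.

Enumerate all 2^2 = 4 messages m ∈ F_2^2.
For each, compute codeword c = mG in F_2^7, then tally its weight.
  m = 00 → c = 0000000, weight = 0.
  m = 10 → c = 1000000, weight = 1.
  m = 01 → c = 0011111, weight = 5.
  m = 11 → c = 1011111, weight = 6.
Tally weights:
  weight 0: 1 codewords.
  weight 1: 1 codewords.
  weight 5: 1 codewords.
  weight 6: 1 codewords.
Minimum distance d = smallest w > 0 with A_w > 0 = 1.
Sanity: Σ A_w = 4 = 2^2 = 4 ✓.


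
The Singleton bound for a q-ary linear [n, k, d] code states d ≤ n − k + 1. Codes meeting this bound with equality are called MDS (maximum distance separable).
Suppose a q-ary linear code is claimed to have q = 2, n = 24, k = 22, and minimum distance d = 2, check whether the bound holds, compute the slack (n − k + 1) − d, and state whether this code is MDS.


Singleton RHS = n − k + 1 = 3, slack = 1, bound satisfied, not MDS.

Singleton bound: d ≤ n − k + 1.
Here n = 24, k = 22, so n − k + 1 = 3.
Given d = 2, check d ≤ 3: YES.
Slack = (n − k + 1) − d = 1.
The code is NOT MDS (slack = 1 > 0).
Description: the claimed parameters are [24, 22, 2]_2; such a code would be non-MDS.


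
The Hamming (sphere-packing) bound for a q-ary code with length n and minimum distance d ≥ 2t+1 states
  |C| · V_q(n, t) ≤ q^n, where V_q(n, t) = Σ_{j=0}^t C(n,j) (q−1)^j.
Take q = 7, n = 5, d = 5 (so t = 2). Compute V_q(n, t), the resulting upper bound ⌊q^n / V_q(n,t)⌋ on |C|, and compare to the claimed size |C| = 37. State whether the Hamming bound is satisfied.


V_q(n, t) = 391, q^n = 16807, Hamming bound = 42, |C| = 37 ≤ bound (satisfied).

Step 1: Compute V_q(n, t) = Σ_{j=0}^2 C(n, j) (q−1)^j.
  j = 0: C(5,0)·(6)^0 = 1·1 = 1.
  j = 1: C(5,1)·(6)^1 = 5·6 = 30.
  j = 2: C(5,2)·(6)^2 = 10·36 = 360.
  V_q(n, t) = 1 + 30 + 360 = 391.
Step 2: q^n = 7^5 = 16807.
Step 3: Hamming bound ⌊q^n / V_q(n,t)⌋ = ⌊16807/391⌋ = 42.
Step 4: Compare |C| = 37 to 42: satisfied.
The claimed |C| lies below the Hamming bound.


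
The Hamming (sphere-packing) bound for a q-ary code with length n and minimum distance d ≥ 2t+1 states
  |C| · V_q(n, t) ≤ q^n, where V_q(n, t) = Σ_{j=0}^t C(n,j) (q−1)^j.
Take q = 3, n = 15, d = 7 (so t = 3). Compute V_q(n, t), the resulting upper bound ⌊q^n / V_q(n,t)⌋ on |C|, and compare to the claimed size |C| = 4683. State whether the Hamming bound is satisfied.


V_q(n, t) = 4091, q^n = 14348907, Hamming bound = 3507, |C| = 4683 > bound (violated).

Step 1: Compute V_q(n, t) = Σ_{j=0}^3 C(n, j) (q−1)^j.
  j = 0: C(15,0)·(2)^0 = 1·1 = 1.
  j = 1: C(15,1)·(2)^1 = 15·2 = 30.
  j = 2: C(15,2)·(2)^2 = 105·4 = 420.
  j = 3: C(15,3)·(2)^3 = 455·8 = 3640.
  V_q(n, t) = 1 + 30 + 420 + 3640 = 4091.
Step 2: q^n = 3^15 = 14348907.
Step 3: Hamming bound ⌊q^n / V_q(n,t)⌋ = ⌊14348907/4091⌋ = 3507.
Step 4: Compare |C| = 4683 to 3507: violated.
The claimed |C| lies above the Hamming bound, so no 3-ary code of length 15 with d ≥ 7 can have 4683 codewords.


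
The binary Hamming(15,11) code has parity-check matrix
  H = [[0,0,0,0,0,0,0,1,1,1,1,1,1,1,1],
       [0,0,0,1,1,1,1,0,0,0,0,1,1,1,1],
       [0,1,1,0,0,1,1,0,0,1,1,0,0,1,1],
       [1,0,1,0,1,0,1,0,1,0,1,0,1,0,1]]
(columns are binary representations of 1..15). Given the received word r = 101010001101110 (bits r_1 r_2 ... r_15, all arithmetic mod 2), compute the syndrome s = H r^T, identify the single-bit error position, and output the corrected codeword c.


s = (1, 0, 1, 1)^T, error position = 11, corrected codeword c = 101010001111110

Compute s = H r^T mod 2 one row at a time:
  s_1 = 0 + 1 + 1 + 0 + 1 + 1 + 1 + 0 = 5 ≡ 1 (mod 2).
  s_2 = 0 + 1 + 0 + 0 + 1 + 1 + 1 + 0 = 4 ≡ 0 (mod 2).
  s_3 = 0 + 1 + 0 + 0 + 1 + 0 + 1 + 0 = 3 ≡ 1 (mod 2).
  s_4 = 1 + 1 + 1 + 0 + 1 + 0 + 1 + 0 = 5 ≡ 1 (mod 2).
s = (1, 0, 1, 1)^T — this equals column 11 of H (binary 1011), so error is at position 11.
Correct: flip bit 11 of r = 101010001101110 to get c = 101010001111110.


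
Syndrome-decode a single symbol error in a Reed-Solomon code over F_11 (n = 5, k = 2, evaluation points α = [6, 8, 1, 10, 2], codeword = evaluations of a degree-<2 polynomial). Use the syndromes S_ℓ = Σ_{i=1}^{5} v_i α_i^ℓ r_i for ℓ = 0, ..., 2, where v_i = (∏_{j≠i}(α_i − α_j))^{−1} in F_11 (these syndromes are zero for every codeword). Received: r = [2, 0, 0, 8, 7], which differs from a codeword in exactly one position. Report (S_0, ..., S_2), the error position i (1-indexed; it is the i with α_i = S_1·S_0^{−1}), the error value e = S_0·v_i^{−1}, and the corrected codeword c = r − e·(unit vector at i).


S = (9, 6, 4), error at position 2, error magnitude e = 6, c = [2, 5, 0, 8, 7].

Step 1: column multipliers v_i = (∏_{j≠i}(α_i − α_j))^{−1} mod 11.
  i = 1 (α = 6): (6−8)(6−1)(6−10)(6−2) = (−2)·5·(−4)·4 = 160 ≡ 6, so v_1 = 6^{−1} = 2 (mod 11).
  i = 2 (α = 8): (8−6)(8−1)(8−10)(8−2) = 2·7·(−2)·6 = −168 ≡ 8, so v_2 = 8^{−1} = 7 (mod 11).
  i = 3 (α = 1): (1−6)(1−8)(1−10)(1−2) = (−5)·(−7)·(−9)·(−1) = 315 ≡ 7, so v_3 = 7^{−1} = 8 (mod 11).
  i = 4 (α = 10): (10−6)(10−8)(10−1)(10−2) = 4·2·9·8 = 576 ≡ 4, so v_4 = 4^{−1} = 3 (mod 11).
  i = 5 (α = 2): (2−6)(2−8)(2−1)(2−10) = (−4)·(−6)·1·(−8) = −192 ≡ 6, so v_5 = 6^{−1} = 2 (mod 11).
  v = [2, 7, 8, 3, 2].
Step 2: syndromes of r = [2, 0, 0, 8, 7] (all sums mod 11).
  S_0 = Σ v_i r_i = 2·2 + 7·0 + 8·0 + 3·8 + 2·7 = 42 ≡ 9.
  S_1 = Σ v_i α_i r_i = 2·6·2 + 7·8·0 + 8·1·0 + 3·10·8 + 2·2·7 = 292 ≡ 6.
  α_i^2 mod 11 = [3, 9, 1, 1, 4].
  S_2 = Σ v_i α_i^2 r_i = 2·3·2 + 7·9·0 + 8·1·0 + 3·1·8 + 2·4·7 = 92 ≡ 4.
  S = (9, 6, 4) ≠ 0, so r is not a codeword (an error is present).
Step 3: locate the error. For a single error e at position i, S_ℓ = v_i·e·α_i^ℓ, so α_err = S_1/S_0.
  S_0^{−1} = 9^{−1} = 5 (mod 11), so α_err = 6·5 = 30 ≡ 8 = α_2. Error position i = 2.
  Consistency check: S_2/S_1 = 4·2 = 8 ≡ 8 = α_err ✓ (single-error assumption holds).
Step 4: error magnitude e = S_0/v_2 = S_0·∏_{j≠2}(α_2 − α_j) = 9·8 = 72 ≡ 6 (mod 11).
Step 5: correct position 2: c_2 = r_2 − e = 0 − 6 ≡ 5 (mod 11). Hence c = [2, 5, 0, 8, 7].
  Check: interpolating c through the α_i gives m(x) = 4 + 7·x (degree < 2) with m(α_i) = c_i for every i, so c is indeed a codeword.


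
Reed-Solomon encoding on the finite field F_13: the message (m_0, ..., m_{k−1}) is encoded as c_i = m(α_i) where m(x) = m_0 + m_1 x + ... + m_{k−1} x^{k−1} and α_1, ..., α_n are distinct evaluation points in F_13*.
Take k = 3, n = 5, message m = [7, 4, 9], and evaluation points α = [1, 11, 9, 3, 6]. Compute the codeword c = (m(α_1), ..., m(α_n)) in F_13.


c = [7, 9, 5, 9, 4]

Message polynomial: m(x) = 7 + 4·x + 9·x^2 (mod 13).
For each evaluation point α_i, compute m(α_i) mod 13:
  α_1 = 1: Horner steps 9 → 0 → 7, so m(1) = 7.
  α_2 = 11: Horner steps 9 → 12 → 9, so m(11) = 9.
  α_3 = 9: Horner steps 9 → 7 → 5, so m(9) = 5.
  α_4 = 3: Horner steps 9 → 5 → 9, so m(3) = 9.
  α_5 = 6: Horner steps 9 → 6 → 4, so m(6) = 4.
Codeword c = [7, 9, 5, 9, 4] ∈ F_13^5.


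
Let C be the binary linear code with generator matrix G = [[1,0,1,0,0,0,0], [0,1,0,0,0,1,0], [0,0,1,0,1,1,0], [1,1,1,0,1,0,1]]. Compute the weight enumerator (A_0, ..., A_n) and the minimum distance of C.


Weight distribution: A_0 = 1, A_2 = 4, A_3 = 6, A_4 = 3, A_5 = 2. Minimum distance d = 2.

Enumerate all 2^4 = 16 messages m ∈ F_2^4.
For each, compute codeword c = mG in F_2^7, then tally its weight.
  m = 0000 → c = 0000000, weight = 0.
  m = 1000 → c = 1010000, weight = 2.
  m = 0100 → c = 0100010, weight = 2.
  m = 1100 → c = 1110010, weight = 4.
  m = 0010 → c = 0010110, weight = 3.
  m = 1010 → c = 1000110, weight = 3.
  m = 0110 → c = 0110100, weight = 3.
  m = 1110 → c = 1100100, weight = 3.
  m = 0001 → c = 1110101, weight = 5.
  m = 1001 → c = 0100101, weight = 3.
  m = 0101 → c = 1010111, weight = 5.
  m = 1101 → c = 0000111, weight = 3.
  m = 0011 → c = 1100011, weight = 4.
  m = 1011 → c = 0110011, weight = 4.
  m = 0111 → c = 1000001, weight = 2.
  m = 1111 → c = 0010001, weight = 2.
Tally weights:
  weight 0: 1 codewords.
  weight 2: 4 codewords.
  weight 3: 6 codewords.
  weight 4: 3 codewords.
  weight 5: 2 codewords.
Minimum distance d = smallest w > 0 with A_w > 0 = 2.
Sanity: Σ A_w = 16 = 2^4 = 16 ✓.


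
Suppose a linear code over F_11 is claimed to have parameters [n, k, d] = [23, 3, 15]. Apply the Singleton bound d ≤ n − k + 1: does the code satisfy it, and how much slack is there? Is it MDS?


Singleton RHS = n − k + 1 = 21, slack = 6, bound satisfied, not MDS.

Singleton bound: d ≤ n − k + 1.
Here n = 23, k = 3, so n − k + 1 = 21.
Given d = 15, check d ≤ 21: YES.
Slack = (n − k + 1) − d = 6.
The code is NOT MDS (slack = 6 > 0).
Description: the claimed parameters are [23, 3, 15]_11; such a code would be non-MDS.


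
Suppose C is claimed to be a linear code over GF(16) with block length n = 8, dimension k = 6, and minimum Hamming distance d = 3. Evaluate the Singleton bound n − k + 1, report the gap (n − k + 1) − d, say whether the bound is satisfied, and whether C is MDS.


Singleton RHS = n − k + 1 = 3, slack = 0, bound satisfied, MDS.

Singleton bound: d ≤ n − k + 1.
Here n = 8, k = 6, so n − k + 1 = 3.
Given d = 3, check d ≤ 3: YES.
Slack = (n − k + 1) − d = 0.
The code is MDS (slack = 0).
Description: the claimed parameters are [8, 6, 3]_16; such a code would be MDS (meets Singleton bound).


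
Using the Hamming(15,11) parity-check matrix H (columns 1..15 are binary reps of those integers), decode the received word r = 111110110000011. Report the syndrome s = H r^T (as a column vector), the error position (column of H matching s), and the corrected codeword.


s = (1, 1, 1, 1)^T, error position = 15, corrected codeword c = 111110110000010

Compute s = H r^T mod 2 one row at a time:
  s_1 = 1 + 0 + 0 + 0 + 0 + 0 + 1 + 1 = 3 ≡ 1 (mod 2).
  s_2 = 1 + 1 + 0 + 1 + 0 + 0 + 1 + 1 = 5 ≡ 1 (mod 2).
  s_3 = 1 + 1 + 0 + 1 + 0 + 0 + 1 + 1 = 5 ≡ 1 (mod 2).
  s_4 = 1 + 1 + 1 + 1 + 0 + 0 + 0 + 1 = 5 ≡ 1 (mod 2).
s = (1, 1, 1, 1)^T — this equals column 15 of H (binary 1111), so error is at position 15.
Correct: flip bit 15 of r = 111110110000011 to get c = 111110110000010.


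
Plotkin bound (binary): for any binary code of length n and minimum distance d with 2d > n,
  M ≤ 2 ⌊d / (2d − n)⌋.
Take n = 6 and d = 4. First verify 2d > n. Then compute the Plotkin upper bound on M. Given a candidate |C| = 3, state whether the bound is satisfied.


Plotkin bound M ≤ 4; given |C| = 3 ≤ bound (satisfied).

Check applicability: 2d = 8, n = 6.
2d − n = 2 > 0, so Plotkin applies.
Compute d/(2d−n) = 4/2 ≈ 2.0000.
⌊d/(2d−n)⌋ = 2.
Plotkin bound: M ≤ 2·2 = 4.
Given |C| = 3, check: satisfied.
This |C| is below the Plotkin bound.


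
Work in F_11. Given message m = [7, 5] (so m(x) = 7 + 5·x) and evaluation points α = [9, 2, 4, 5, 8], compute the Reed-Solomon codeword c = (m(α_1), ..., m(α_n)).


c = [8, 6, 5, 10, 3]

Message polynomial: m(x) = 7 + 5·x (mod 11).
For each evaluation point α_i, compute m(α_i) mod 11:
  α_1 = 9: Horner steps 5 → 8, so m(9) = 8.
  α_2 = 2: Horner steps 5 → 6, so m(2) = 6.
  α_3 = 4: Horner steps 5 → 5, so m(4) = 5.
  α_4 = 5: Horner steps 5 → 10, so m(5) = 10.
  α_5 = 8: Horner steps 5 → 3, so m(8) = 3.
Codeword c = [8, 6, 5, 10, 3] ∈ F_11^5.


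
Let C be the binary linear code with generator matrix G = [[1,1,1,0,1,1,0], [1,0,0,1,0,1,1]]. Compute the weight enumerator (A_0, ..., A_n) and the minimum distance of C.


Weight distribution: A_0 = 1, A_4 = 1, A_5 = 2. Minimum distance d = 4.

Enumerate all 2^2 = 4 messages m ∈ F_2^2.
For each, compute codeword c = mG in F_2^7, then tally its weight.
  m = 00 → c = 0000000, weight = 0.
  m = 10 → c = 1110110, weight = 5.
  m = 01 → c = 1001011, weight = 4.
  m = 11 → c = 0111101, weight = 5.
Tally weights:
  weight 0: 1 codewords.
  weight 4: 1 codewords.
  weight 5: 2 codewords.
Minimum distance d = smallest w > 0 with A_w > 0 = 4.
Sanity: Σ A_w = 4 = 2^2 = 4 ✓.


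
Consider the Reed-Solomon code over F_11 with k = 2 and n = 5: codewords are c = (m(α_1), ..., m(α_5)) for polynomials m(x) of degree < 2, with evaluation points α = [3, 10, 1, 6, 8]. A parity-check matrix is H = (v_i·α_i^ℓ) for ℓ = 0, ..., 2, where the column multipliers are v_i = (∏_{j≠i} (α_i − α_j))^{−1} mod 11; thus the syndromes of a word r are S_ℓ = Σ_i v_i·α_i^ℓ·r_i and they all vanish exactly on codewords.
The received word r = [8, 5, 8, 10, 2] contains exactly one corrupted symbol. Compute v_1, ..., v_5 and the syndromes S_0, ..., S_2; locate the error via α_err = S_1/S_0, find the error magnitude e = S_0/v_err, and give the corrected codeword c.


S = (3, 9, 5), error at position 1, error magnitude e = 8, c = [0, 5, 8, 10, 2].

Step 1: column multipliers v_i = (∏_{j≠i}(α_i − α_j))^{−1} mod 11.
  i = 1 (α = 3): (3−10)(3−1)(3−6)(3−8) = (−7)·2·(−3)·(−5) = −210 ≡ 10, so v_1 = 10^{−1} = 10 (mod 11).
  i = 2 (α = 10): (10−3)(10−1)(10−6)(10−8) = 7·9·4·2 = 504 ≡ 9, so v_2 = 9^{−1} = 5 (mod 11).
  i = 3 (α = 1): (1−3)(1−10)(1−6)(1−8) = (−2)·(−9)·(−5)·(−7) = 630 ≡ 3, so v_3 = 3^{−1} = 4 (mod 11).
  i = 4 (α = 6): (6−3)(6−10)(6−1)(6−8) = 3·(−4)·5·(−2) = 120 ≡ 10, so v_4 = 10^{−1} = 10 (mod 11).
  i = 5 (α = 8): (8−3)(8−10)(8−1)(8−6) = 5·(−2)·7·2 = −140 ≡ 3, so v_5 = 3^{−1} = 4 (mod 11).
  v = [10, 5, 4, 10, 4].
Step 2: syndromes of r = [8, 5, 8, 10, 2] (all sums mod 11).
  S_0 = Σ v_i r_i = 10·8 + 5·5 + 4·8 + 10·10 + 4·2 = 245 ≡ 3.
  S_1 = Σ v_i α_i r_i = 10·3·8 + 5·10·5 + 4·1·8 + 10·6·10 + 4·8·2 = 1186 ≡ 9.
  α_i^2 mod 11 = [9, 1, 1, 3, 9].
  S_2 = Σ v_i α_i^2 r_i = 10·9·8 + 5·1·5 + 4·1·8 + 10·3·10 + 4·9·2 = 1149 ≡ 5.
  S = (3, 9, 5) ≠ 0, so r is not a codeword (an error is present).
Step 3: locate the error. For a single error e at position i, S_ℓ = v_i·e·α_i^ℓ, so α_err = S_1/S_0.
  S_0^{−1} = 3^{−1} = 4 (mod 11), so α_err = 9·4 = 36 ≡ 3 = α_1. Error position i = 1.
  Consistency check: S_2/S_1 = 5·5 = 25 ≡ 3 = α_err ✓ (single-error assumption holds).
Step 4: error magnitude e = S_0/v_1 = S_0·∏_{j≠1}(α_1 − α_j) = 3·10 = 30 ≡ 8 (mod 11).
Step 5: correct position 1: c_1 = r_1 − e = 8 − 8 ≡ 0 (mod 11). Hence c = [0, 5, 8, 10, 2].
  Check: interpolating c through the α_i gives m(x) = 1 + 7·x (degree < 2) with m(α_i) = c_i for every i, so c is indeed a codeword.


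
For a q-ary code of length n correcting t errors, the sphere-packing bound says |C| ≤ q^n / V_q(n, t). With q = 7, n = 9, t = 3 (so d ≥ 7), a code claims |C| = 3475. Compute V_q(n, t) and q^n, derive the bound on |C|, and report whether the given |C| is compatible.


V_q(n, t) = 19495, q^n = 40353607, Hamming bound = 2069, |C| = 3475 > bound (violated).

Step 1: Compute V_q(n, t) = Σ_{j=0}^3 C(n, j) (q−1)^j.
  j = 0: C(9,0)·(6)^0 = 1·1 = 1.
  j = 1: C(9,1)·(6)^1 = 9·6 = 54.
  j = 2: C(9,2)·(6)^2 = 36·36 = 1296.
  j = 3: C(9,3)·(6)^3 = 84·216 = 18144.
  V_q(n, t) = 1 + 54 + 1296 + 18144 = 19495.
Step 2: q^n = 7^9 = 40353607.
Step 3: Hamming bound ⌊q^n / V_q(n,t)⌋ = ⌊40353607/19495⌋ = 2069.
Step 4: Compare |C| = 3475 to 2069: violated.
The claimed |C| lies above the Hamming bound, so no 7-ary code of length 9 with d ≥ 7 can have 3475 codewords.


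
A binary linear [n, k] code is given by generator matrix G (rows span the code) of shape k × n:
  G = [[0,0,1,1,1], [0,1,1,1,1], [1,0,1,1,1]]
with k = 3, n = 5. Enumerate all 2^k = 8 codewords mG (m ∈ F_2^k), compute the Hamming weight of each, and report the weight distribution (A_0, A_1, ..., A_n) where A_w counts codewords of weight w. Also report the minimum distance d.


Weight distribution: A_0 = 1, A_1 = 2, A_2 = 1, A_3 = 1, A_4 = 2, A_5 = 1. Minimum distance d = 1.

Enumerate all 2^3 = 8 messages m ∈ F_2^3.
For each, compute codeword c = mG in F_2^5, then tally its weight.
  m = 000 → c = 00000, weight = 0.
  m = 100 → c = 00111, weight = 3.
  m = 010 → c = 01111, weight = 4.
  m = 110 → c = 01000, weight = 1.
  m = 001 → c = 10111, weight = 4.
  m = 101 → c = 10000, weight = 1.
  m = 011 → c = 11000, weight = 2.
  m = 111 → c = 11111, weight = 5.
Tally weights:
  weight 0: 1 codewords.
  weight 1: 2 codewords.
  weight 2: 1 codewords.
  weight 3: 1 codewords.
  weight 4: 2 codewords.
  weight 5: 1 codewords.
Minimum distance d = smallest w > 0 with A_w > 0 = 1.
Sanity: Σ A_w = 8 = 2^3 = 8 ✓.


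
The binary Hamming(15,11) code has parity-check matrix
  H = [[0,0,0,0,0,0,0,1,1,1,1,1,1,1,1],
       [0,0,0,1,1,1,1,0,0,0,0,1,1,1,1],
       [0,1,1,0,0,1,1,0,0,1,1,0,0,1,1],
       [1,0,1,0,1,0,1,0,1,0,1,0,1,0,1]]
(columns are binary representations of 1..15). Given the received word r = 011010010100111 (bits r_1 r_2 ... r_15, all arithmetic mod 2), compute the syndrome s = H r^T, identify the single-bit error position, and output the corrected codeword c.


s = (1, 0, 1, 0)^T, error position = 10, corrected codeword c = 011010010000111

Compute s = H r^T mod 2 one row at a time:
  s_1 = 1 + 0 + 1 + 0 + 0 + 1 + 1 + 1 = 5 ≡ 1 (mod 2).
  s_2 = 0 + 1 + 0 + 0 + 0 + 1 + 1 + 1 = 4 ≡ 0 (mod 2).
  s_3 = 1 + 1 + 0 + 0 + 1 + 0 + 1 + 1 = 5 ≡ 1 (mod 2).
  s_4 = 0 + 1 + 1 + 0 + 0 + 0 + 1 + 1 = 4 ≡ 0 (mod 2).
s = (1, 0, 1, 0)^T — this equals column 10 of H (binary 1010), so error is at position 10.
Correct: flip bit 10 of r = 011010010100111 to get c = 011010010000111.


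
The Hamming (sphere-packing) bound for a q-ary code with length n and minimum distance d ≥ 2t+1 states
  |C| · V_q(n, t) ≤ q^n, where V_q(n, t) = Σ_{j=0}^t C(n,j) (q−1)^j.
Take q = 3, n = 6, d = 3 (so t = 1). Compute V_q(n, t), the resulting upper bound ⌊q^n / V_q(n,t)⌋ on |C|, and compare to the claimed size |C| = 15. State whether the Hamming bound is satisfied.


V_q(n, t) = 13, q^n = 729, Hamming bound = 56, |C| = 15 ≤ bound (satisfied).

Step 1: Compute V_q(n, t) = Σ_{j=0}^1 C(n, j) (q−1)^j.
  j = 0: C(6,0)·(2)^0 = 1·1 = 1.
  j = 1: C(6,1)·(2)^1 = 6·2 = 12.
  V_q(n, t) = 1 + 12 = 13.
Step 2: q^n = 3^6 = 729.
Step 3: Hamming bound ⌊q^n / V_q(n,t)⌋ = ⌊729/13⌋ = 56.
Step 4: Compare |C| = 15 to 56: satisfied.
The claimed |C| lies below the Hamming bound.


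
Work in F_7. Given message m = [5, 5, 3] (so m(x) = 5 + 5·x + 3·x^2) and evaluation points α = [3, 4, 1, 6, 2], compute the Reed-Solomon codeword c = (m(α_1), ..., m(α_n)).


c = [5, 3, 6, 3, 6]

Message polynomial: m(x) = 5 + 5·x + 3·x^2 (mod 7).
For each evaluation point α_i, compute m(α_i) mod 7:
  α_1 = 3: Horner steps 3 → 0 → 5, so m(3) = 5.
  α_2 = 4: Horner steps 3 → 3 → 3, so m(4) = 3.
  α_3 = 1: Horner steps 3 → 1 → 6, so m(1) = 6.
  α_4 = 6: Horner steps 3 → 2 → 3, so m(6) = 3.
  α_5 = 2: Horner steps 3 → 4 → 6, so m(2) = 6.
Codeword c = [5, 3, 6, 3, 6] ∈ F_7^5.


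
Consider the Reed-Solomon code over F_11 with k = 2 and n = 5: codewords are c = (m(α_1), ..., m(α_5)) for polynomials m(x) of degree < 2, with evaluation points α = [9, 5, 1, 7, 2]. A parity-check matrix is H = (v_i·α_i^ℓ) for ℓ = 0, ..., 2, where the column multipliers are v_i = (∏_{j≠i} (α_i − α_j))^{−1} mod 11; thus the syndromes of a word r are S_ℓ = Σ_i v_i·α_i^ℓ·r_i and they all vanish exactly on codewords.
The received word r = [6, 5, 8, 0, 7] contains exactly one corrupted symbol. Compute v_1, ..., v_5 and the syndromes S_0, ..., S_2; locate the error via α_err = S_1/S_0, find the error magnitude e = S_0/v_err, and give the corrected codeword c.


S = (3, 3, 3), error at position 3, error magnitude e = 4, c = [6, 5, 4, 0, 7].

Step 1: column multipliers v_i = (∏_{j≠i}(α_i − α_j))^{−1} mod 11.
  i = 1 (α = 9): (9−5)(9−1)(9−7)(9−2) = 4·8·2·7 = 448 ≡ 8, so v_1 = 8^{−1} = 7 (mod 11).
  i = 2 (α = 5): (5−9)(5−1)(5−7)(5−2) = (−4)·4·(−2)·3 = 96 ≡ 8, so v_2 = 8^{−1} = 7 (mod 11).
  i = 3 (α = 1): (1−9)(1−5)(1−7)(1−2) = (−8)·(−4)·(−6)·(−1) = 192 ≡ 5, so v_3 = 5^{−1} = 9 (mod 11).
  i = 4 (α = 7): (7−9)(7−5)(7−1)(7−2) = (−2)·2·6·5 = −120 ≡ 1, so v_4 = 1^{−1} = 1 (mod 11).
  i = 5 (α = 2): (2−9)(2−5)(2−1)(2−7) = (−7)·(−3)·1·(−5) = −105 ≡ 5, so v_5 = 5^{−1} = 9 (mod 11).
  v = [7, 7, 9, 1, 9].
Step 2: syndromes of r = [6, 5, 8, 0, 7] (all sums mod 11).
  S_0 = Σ v_i r_i = 7·6 + 7·5 + 9·8 + 1·0 + 9·7 = 212 ≡ 3.
  S_1 = Σ v_i α_i r_i = 7·9·6 + 7·5·5 + 9·1·8 + 1·7·0 + 9·2·7 = 751 ≡ 3.
  α_i^2 mod 11 = [4, 3, 1, 5, 4].
  S_2 = Σ v_i α_i^2 r_i = 7·4·6 + 7·3·5 + 9·1·8 + 1·5·0 + 9·4·7 = 597 ≡ 3.
  S = (3, 3, 3) ≠ 0, so r is not a codeword (an error is present).
Step 3: locate the error. For a single error e at position i, S_ℓ = v_i·e·α_i^ℓ, so α_err = S_1/S_0.
  S_0^{−1} = 3^{−1} = 4 (mod 11), so α_err = 3·4 = 12 ≡ 1 = α_3. Error position i = 3.
  Consistency check: S_2/S_1 = 3·4 = 12 ≡ 1 = α_err ✓ (single-error assumption holds).
Step 4: error magnitude e = S_0/v_3 = S_0·∏_{j≠3}(α_3 − α_j) = 3·5 = 15 ≡ 4 (mod 11).
Step 5: correct position 3: c_3 = r_3 − e = 8 − 4 ≡ 4 (mod 11). Hence c = [6, 5, 4, 0, 7].
  Check: interpolating c through the α_i gives m(x) = 1 + 3·x (degree < 2) with m(α_i) = c_i for every i, so c is indeed a codeword.


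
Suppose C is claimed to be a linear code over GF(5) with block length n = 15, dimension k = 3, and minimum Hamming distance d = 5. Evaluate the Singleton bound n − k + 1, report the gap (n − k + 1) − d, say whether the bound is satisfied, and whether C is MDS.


Singleton RHS = n − k + 1 = 13, slack = 8, bound satisfied, not MDS.

Singleton bound: d ≤ n − k + 1.
Here n = 15, k = 3, so n − k + 1 = 13.
Given d = 5, check d ≤ 13: YES.
Slack = (n − k + 1) − d = 8.
The code is NOT MDS (slack = 8 > 0).
Description: the claimed parameters are [15, 3, 5]_5; such a code would be non-MDS.


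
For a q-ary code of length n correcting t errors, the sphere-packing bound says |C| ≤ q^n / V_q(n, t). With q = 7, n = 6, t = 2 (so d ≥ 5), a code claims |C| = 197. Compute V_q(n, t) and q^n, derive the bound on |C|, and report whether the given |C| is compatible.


V_q(n, t) = 577, q^n = 117649, Hamming bound = 203, |C| = 197 ≤ bound (satisfied).

Step 1: Compute V_q(n, t) = Σ_{j=0}^2 C(n, j) (q−1)^j.
  j = 0: C(6,0)·(6)^0 = 1·1 = 1.
  j = 1: C(6,1)·(6)^1 = 6·6 = 36.
  j = 2: C(6,2)·(6)^2 = 15·36 = 540.
  V_q(n, t) = 1 + 36 + 540 = 577.
Step 2: q^n = 7^6 = 117649.
Step 3: Hamming bound ⌊q^n / V_q(n,t)⌋ = ⌊117649/577⌋ = 203.
Step 4: Compare |C| = 197 to 203: satisfied.
The claimed |C| lies below the Hamming bound.


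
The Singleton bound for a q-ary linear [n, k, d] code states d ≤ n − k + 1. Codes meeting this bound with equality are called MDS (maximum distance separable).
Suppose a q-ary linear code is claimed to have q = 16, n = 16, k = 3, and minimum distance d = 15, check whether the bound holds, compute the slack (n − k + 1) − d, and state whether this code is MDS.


Singleton RHS = n − k + 1 = 14, slack = -1, bound violated (no such code; not MDS).

Singleton bound: d ≤ n − k + 1.
Here n = 16, k = 3, so n − k + 1 = 14.
Given d = 15, check d ≤ 14: NO.
Slack = (n − k + 1) − d = -1.
The slack is negative: d = 15 exceeds n − k + 1 = 14 by 1, so the Singleton bound is violated and no linear [16, 3, 15]_16 code can exist. In particular it is not MDS (MDS requires d = n − k + 1 exactly).
Description: the claimed parameters are [16, 3, 15]_16; such a code would be impossible (violates the Singleton bound).


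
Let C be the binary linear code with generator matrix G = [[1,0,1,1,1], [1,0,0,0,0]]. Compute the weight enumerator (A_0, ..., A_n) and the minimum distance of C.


Weight distribution: A_0 = 1, A_1 = 1, A_3 = 1, A_4 = 1. Minimum distance d = 1.

Enumerate all 2^2 = 4 messages m ∈ F_2^2.
For each, compute codeword c = mG in F_2^5, then tally its weight.
  m = 00 → c = 00000, weight = 0.
  m = 10 → c = 10111, weight = 4.
  m = 01 → c = 10000, weight = 1.
  m = 11 → c = 00111, weight = 3.
Tally weights:
  weight 0: 1 codewords.
  weight 1: 1 codewords.
  weight 3: 1 codewords.
  weight 4: 1 codewords.
Minimum distance d = smallest w > 0 with A_w > 0 = 1.
Sanity: Σ A_w = 4 = 2^2 = 4 ✓.


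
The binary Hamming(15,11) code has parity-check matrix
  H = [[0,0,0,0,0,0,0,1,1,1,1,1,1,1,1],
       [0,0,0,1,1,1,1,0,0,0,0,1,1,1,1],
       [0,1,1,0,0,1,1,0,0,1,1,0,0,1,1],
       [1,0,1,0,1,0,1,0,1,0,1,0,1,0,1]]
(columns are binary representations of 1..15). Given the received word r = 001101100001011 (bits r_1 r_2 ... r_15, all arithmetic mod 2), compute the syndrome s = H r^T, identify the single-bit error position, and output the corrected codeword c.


s = (1, 0, 1, 1)^T, error position = 11, corrected codeword c = 001101100011011

Compute s = H r^T mod 2 one row at a time:
  s_1 = 0 + 0 + 0 + 0 + 1 + 0 + 1 + 1 = 3 ≡ 1 (mod 2).
  s_2 = 1 + 0 + 1 + 1 + 1 + 0 + 1 + 1 = 6 ≡ 0 (mod 2).
  s_3 = 0 + 1 + 1 + 1 + 0 + 0 + 1 + 1 = 5 ≡ 1 (mod 2).
  s_4 = 0 + 1 + 0 + 1 + 0 + 0 + 0 + 1 = 3 ≡ 1 (mod 2).
s = (1, 0, 1, 1)^T — this equals column 11 of H (binary 1011), so error is at position 11.
Correct: flip bit 11 of r = 001101100001011 to get c = 001101100011011.


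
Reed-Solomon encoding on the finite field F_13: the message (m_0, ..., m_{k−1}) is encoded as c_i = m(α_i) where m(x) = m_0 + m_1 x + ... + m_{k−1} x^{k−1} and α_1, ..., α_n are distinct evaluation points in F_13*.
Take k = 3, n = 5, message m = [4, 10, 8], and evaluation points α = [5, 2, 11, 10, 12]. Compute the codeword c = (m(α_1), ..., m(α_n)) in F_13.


c = [7, 4, 3, 7, 2]

Message polynomial: m(x) = 4 + 10·x + 8·x^2 (mod 13).
For each evaluation point α_i, compute m(α_i) mod 13:
  α_1 = 5: Horner steps 8 → 11 → 7, so m(5) = 7.
  α_2 = 2: Horner steps 8 → 0 → 4, so m(2) = 4.
  α_3 = 11: Horner steps 8 → 7 → 3, so m(11) = 3.
  α_4 = 10: Horner steps 8 → 12 → 7, so m(10) = 7.
  α_5 = 12: Horner steps 8 → 2 → 2, so m(12) = 2.
Codeword c = [7, 4, 3, 7, 2] ∈ F_13^5.


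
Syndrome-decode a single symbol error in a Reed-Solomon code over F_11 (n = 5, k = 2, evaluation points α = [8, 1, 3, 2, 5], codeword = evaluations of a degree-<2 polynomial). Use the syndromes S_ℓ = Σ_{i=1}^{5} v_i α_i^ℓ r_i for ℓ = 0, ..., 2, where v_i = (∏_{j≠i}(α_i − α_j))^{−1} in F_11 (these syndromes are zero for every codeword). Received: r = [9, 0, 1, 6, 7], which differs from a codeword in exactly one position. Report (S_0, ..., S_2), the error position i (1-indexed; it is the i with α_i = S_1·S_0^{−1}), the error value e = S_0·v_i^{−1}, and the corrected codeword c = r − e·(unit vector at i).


S = (1, 5, 3), error at position 5, error magnitude e = 5, c = [9, 0, 1, 6, 2].

Step 1: column multipliers v_i = (∏_{j≠i}(α_i − α_j))^{−1} mod 11.
  i = 1 (α = 8): (8−1)(8−3)(8−2)(8−5) = 7·5·6·3 = 630 ≡ 3, so v_1 = 3^{−1} = 4 (mod 11).
  i = 2 (α = 1): (1−8)(1−3)(1−2)(1−5) = (−7)·(−2)·(−1)·(−4) = 56 ≡ 1, so v_2 = 1^{−1} = 1 (mod 11).
  i = 3 (α = 3): (3−8)(3−1)(3−2)(3−5) = (−5)·2·1·(−2) = 20 ≡ 9, so v_3 = 9^{−1} = 5 (mod 11).
  i = 4 (α = 2): (2−8)(2−1)(2−3)(2−5) = (−6)·1·(−1)·(−3) = −18 ≡ 4, so v_4 = 4^{−1} = 3 (mod 11).
  i = 5 (α = 5): (5−8)(5−1)(5−3)(5−2) = (−3)·4·2·3 = −72 ≡ 5, so v_5 = 5^{−1} = 9 (mod 11).
  v = [4, 1, 5, 3, 9].
Step 2: syndromes of r = [9, 0, 1, 6, 7] (all sums mod 11).
  S_0 = Σ v_i r_i = 4·9 + 1·0 + 5·1 + 3·6 + 9·7 = 122 ≡ 1.
  S_1 = Σ v_i α_i r_i = 4·8·9 + 1·1·0 + 5·3·1 + 3·2·6 + 9·5·7 = 654 ≡ 5.
  α_i^2 mod 11 = [9, 1, 9, 4, 3].
  S_2 = Σ v_i α_i^2 r_i = 4·9·9 + 1·1·0 + 5·9·1 + 3·4·6 + 9·3·7 = 630 ≡ 3.
  S = (1, 5, 3) ≠ 0, so r is not a codeword (an error is present).
Step 3: locate the error. For a single error e at position i, S_ℓ = v_i·e·α_i^ℓ, so α_err = S_1/S_0.
  S_0^{−1} = 1^{−1} = 1 (mod 11), so α_err = 5·1 = 5 ≡ 5 = α_5. Error position i = 5.
  Consistency check: S_2/S_1 = 3·9 = 27 ≡ 5 = α_err ✓ (single-error assumption holds).
Step 4: error magnitude e = S_0/v_5 = S_0·∏_{j≠5}(α_5 − α_j) = 1·5 = 5 ≡ 5 (mod 11).
Step 5: correct position 5: c_5 = r_5 − e = 7 − 5 ≡ 2 (mod 11). Hence c = [9, 0, 1, 6, 2].
  Check: interpolating c through the α_i gives m(x) = 5 + 6·x (degree < 2) with m(α_i) = c_i for every i, so c is indeed a codeword.


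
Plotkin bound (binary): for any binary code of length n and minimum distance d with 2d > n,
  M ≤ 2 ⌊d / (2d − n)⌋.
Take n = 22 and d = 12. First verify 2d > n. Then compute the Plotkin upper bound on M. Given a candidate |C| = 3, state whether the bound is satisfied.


Plotkin bound M ≤ 12; given |C| = 3 ≤ bound (satisfied).

Check applicability: 2d = 24, n = 22.
2d − n = 2 > 0, so Plotkin applies.
Compute d/(2d−n) = 12/2 ≈ 6.0000.
⌊d/(2d−n)⌋ = 6.
Plotkin bound: M ≤ 2·6 = 12.
Given |C| = 3, check: satisfied.
This |C| is below the Plotkin bound.


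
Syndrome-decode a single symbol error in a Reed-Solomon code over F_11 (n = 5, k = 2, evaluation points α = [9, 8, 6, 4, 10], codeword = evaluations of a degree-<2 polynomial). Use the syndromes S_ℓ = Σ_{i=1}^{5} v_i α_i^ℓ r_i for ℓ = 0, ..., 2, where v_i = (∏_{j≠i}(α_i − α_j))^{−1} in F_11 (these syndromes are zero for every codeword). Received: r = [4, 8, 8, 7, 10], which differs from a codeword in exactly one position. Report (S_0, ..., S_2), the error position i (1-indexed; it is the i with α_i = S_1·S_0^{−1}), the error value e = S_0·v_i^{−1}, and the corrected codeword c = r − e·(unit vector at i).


S = (2, 5, 7), error at position 2, error magnitude e = 10, c = [4, 9, 8, 7, 10].

Step 1: column multipliers v_i = (∏_{j≠i}(α_i − α_j))^{−1} mod 11.
  i = 1 (α = 9): (9−8)(9−6)(9−4)(9−10) = 1·3·5·(−1) = −15 ≡ 7, so v_1 = 7^{−1} = 8 (mod 11).
  i = 2 (α = 8): (8−9)(8−6)(8−4)(8−10) = (−1)·2·4·(−2) = 16 ≡ 5, so v_2 = 5^{−1} = 9 (mod 11).
  i = 3 (α = 6): (6−9)(6−8)(6−4)(6−10) = (−3)·(−2)·2·(−4) = −48 ≡ 7, so v_3 = 7^{−1} = 8 (mod 11).
  i = 4 (α = 4): (4−9)(4−8)(4−6)(4−10) = (−5)·(−4)·(−2)·(−6) = 240 ≡ 9, so v_4 = 9^{−1} = 5 (mod 11).
  i = 5 (α = 10): (10−9)(10−8)(10−6)(10−4) = 1·2·4·6 = 48 ≡ 4, so v_5 = 4^{−1} = 3 (mod 11).
  v = [8, 9, 8, 5, 3].
Step 2: syndromes of r = [4, 8, 8, 7, 10] (all sums mod 11).
  S_0 = Σ v_i r_i = 8·4 + 9·8 + 8·8 + 5·7 + 3·10 = 233 ≡ 2.
  S_1 = Σ v_i α_i r_i = 8·9·4 + 9·8·8 + 8·6·8 + 5·4·7 + 3·10·10 = 1688 ≡ 5.
  α_i^2 mod 11 = [4, 9, 3, 5, 1].
  S_2 = Σ v_i α_i^2 r_i = 8·4·4 + 9·9·8 + 8·3·8 + 5·5·7 + 3·1·10 = 1173 ≡ 7.
  S = (2, 5, 7) ≠ 0, so r is not a codeword (an error is present).
Step 3: locate the error. For a single error e at position i, S_ℓ = v_i·e·α_i^ℓ, so α_err = S_1/S_0.
  S_0^{−1} = 2^{−1} = 6 (mod 11), so α_err = 5·6 = 30 ≡ 8 = α_2. Error position i = 2.
  Consistency check: S_2/S_1 = 7·9 = 63 ≡ 8 = α_err ✓ (single-error assumption holds).
Step 4: error magnitude e = S_0/v_2 = S_0·∏_{j≠2}(α_2 − α_j) = 2·5 = 10 ≡ 10 (mod 11).
Step 5: correct position 2: c_2 = r_2 − e = 8 − 10 ≡ 9 (mod 11). Hence c = [4, 9, 8, 7, 10].
  Check: interpolating c through the α_i gives m(x) = 5 + 6·x (degree < 2) with m(α_i) = c_i for every i, so c is indeed a codeword.


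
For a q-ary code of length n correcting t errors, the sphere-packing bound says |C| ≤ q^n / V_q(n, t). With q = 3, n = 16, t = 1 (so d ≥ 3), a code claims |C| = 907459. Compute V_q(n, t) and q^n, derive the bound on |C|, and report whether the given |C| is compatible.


V_q(n, t) = 33, q^n = 43046721, Hamming bound = 1304446, |C| = 907459 ≤ bound (satisfied).

Step 1: Compute V_q(n, t) = Σ_{j=0}^1 C(n, j) (q−1)^j.
  j = 0: C(16,0)·(2)^0 = 1·1 = 1.
  j = 1: C(16,1)·(2)^1 = 16·2 = 32.
  V_q(n, t) = 1 + 32 = 33.
Step 2: q^n = 3^16 = 43046721.
Step 3: Hamming bound ⌊q^n / V_q(n,t)⌋ = ⌊43046721/33⌋ = 1304446.
Step 4: Compare |C| = 907459 to 1304446: satisfied.
The claimed |C| lies below the Hamming bound.


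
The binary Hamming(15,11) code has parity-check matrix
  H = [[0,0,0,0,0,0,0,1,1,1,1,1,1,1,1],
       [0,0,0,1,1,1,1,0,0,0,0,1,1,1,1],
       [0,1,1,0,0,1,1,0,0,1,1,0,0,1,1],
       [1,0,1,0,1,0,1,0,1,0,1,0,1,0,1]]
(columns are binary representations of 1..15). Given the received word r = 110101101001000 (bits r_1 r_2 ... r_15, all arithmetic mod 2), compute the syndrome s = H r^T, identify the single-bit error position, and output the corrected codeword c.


s = (0, 0, 1, 1)^T, error position = 3, corrected codeword c = 111101101001000

Compute s = H r^T mod 2 one row at a time:
  s_1 = 0 + 1 + 0 + 0 + 1 + 0 + 0 + 0 = 2 ≡ 0 (mod 2).
  s_2 = 1 + 0 + 1 + 1 + 1 + 0 + 0 + 0 = 4 ≡ 0 (mod 2).
  s_3 = 1 + 0 + 1 + 1 + 0 + 0 + 0 + 0 = 3 ≡ 1 (mod 2).
  s_4 = 1 + 0 + 0 + 1 + 1 + 0 + 0 + 0 = 3 ≡ 1 (mod 2).
s = (0, 0, 1, 1)^T — this equals column 3 of H (binary 0011), so error is at position 3.
Correct: flip bit 3 of r = 110101101001000 to get c = 111101101001000.
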